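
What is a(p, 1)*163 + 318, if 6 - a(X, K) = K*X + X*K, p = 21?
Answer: -5550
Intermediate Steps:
a(X, K) = 6 - 2*K*X (a(X, K) = 6 - (K*X + X*K) = 6 - (K*X + K*X) = 6 - 2*K*X)
a(p, 1)*163 + 318 = (6 - 2*1*21)*163 + 318 = (6 - 42)*163 + 318 = -36*163 + 318 = -5868 + 318 = -5550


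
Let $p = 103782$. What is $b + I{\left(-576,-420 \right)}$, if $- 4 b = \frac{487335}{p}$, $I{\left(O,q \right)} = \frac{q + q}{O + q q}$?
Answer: $- \frac{597457615}{506871288} \approx -1.1787$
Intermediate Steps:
$I{\left(O,q \right)} = \frac{2 q}{O + q^{2}}$
$b = - \frac{162445}{138376}$ ($b = - \frac{487335 \cdot \frac{1}{103782}}{4} = \left(- \frac{1}{4}\right) \frac{162445}{34594} = - \frac{162445}{138376} \approx -1.1739$)
$b + I{\left(-576,-420 \right)} = - \frac{162445}{138376} + 2 \left(-420\right) \frac{1}{-576 + \left(-420\right)^{2}} = - \frac{162445}{138376} + 2 \left(-420\right) \frac{1}{-576 + 176400} = - \frac{162445}{138376} + 2 \left(-420\right) \frac{1}{175824} = - \frac{162445}{138376} - \frac{35}{7326} = - \frac{597457615}{506871288}$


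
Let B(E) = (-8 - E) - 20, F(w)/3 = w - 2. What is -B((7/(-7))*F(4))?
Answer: 22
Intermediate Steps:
F(w) = -6 + 3*w (F(w) = 3*(w - 2) = 3*(-2 + w) = -6 + 3*w)
B(E) = -28 - E
-B((7/(-7))*F(4)) = -(-28 - 7/(-7)*(-6 + 3*4)) = -(-28 - 7*(-1/7)*(-6 + 12)) = -(-28 - (-1)*6) = -(-28 - 1*(-6)) = -(-28 + 6) = -1*(-22) = 22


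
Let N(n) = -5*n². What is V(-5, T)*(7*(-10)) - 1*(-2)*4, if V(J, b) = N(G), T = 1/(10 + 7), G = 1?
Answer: 358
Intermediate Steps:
T = 1/17 ≈ 0.058824
V(J, b) = -5 (V(J, b) = -5*1² = -5*1 = -5)
V(-5, T)*(7*(-10)) - 1*(-2)*4 = -35*(-10) - 1*(-2)*4 = -5*(-70) + 2*4 = 350 + 8 = 358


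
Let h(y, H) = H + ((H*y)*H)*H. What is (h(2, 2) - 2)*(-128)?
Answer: -2048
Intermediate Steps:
h(y, H) = H + y*H**3 (h(y, H) = H + (y*H**2)*H = H + y*H**3)
(h(2, 2) - 2)*(-128) = ((2 + 2*2**3) - 2)*(-128) = ((2 + 2*8) - 2)*(-128) = ((2 + 16) - 2)*(-128) = (18 - 2)*(-128) = 16*(-128) = -2048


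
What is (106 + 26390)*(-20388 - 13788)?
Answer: -905527296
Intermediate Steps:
(106 + 26390)*(-20388 - 13788) = 26496*(-34176) = -905527296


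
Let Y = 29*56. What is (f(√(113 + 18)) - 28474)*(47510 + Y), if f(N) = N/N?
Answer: -1398992382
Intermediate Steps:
Y = 1624
f(N) = 1
(f(√(113 + 18)) - 28474)*(47510 + Y) = (1 - 28474)*(47510 + 1624) = -28473*49134 = -1398992382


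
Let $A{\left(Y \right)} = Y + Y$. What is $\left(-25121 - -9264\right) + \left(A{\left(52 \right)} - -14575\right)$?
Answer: $-1178$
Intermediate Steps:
$A{\left(Y \right)} = 2 Y$
$\left(-25121 - -9264\right) + \left(A{\left(52 \right)} - -14575\right) = \left(-25121 - -9264\right) + \left(2 \cdot 52 - -14575\right) = \left(-25121 + 9264\right) + \left(104 + 14575\right) = -15857 + 14679 = -1178$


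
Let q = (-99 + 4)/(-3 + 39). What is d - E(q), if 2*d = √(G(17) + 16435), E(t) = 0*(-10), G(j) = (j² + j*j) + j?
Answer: √17030/2 ≈ 65.250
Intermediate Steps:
G(j) = j + 2*j² (G(j) = (j² + j²) + j = 2*j² + j = j + 2*j²)
q = -95/36 ≈ -2.6389
E(t) = 0
d = √17030/2 (d = √(17*(1 + 2*17) + 16435)/2 = √(17*(1 + 34) + 16435)/2 = √(17*35 + 16435)/2 = √(595 + 16435)/2 = √17030/2 ≈ 65.250)
d - E(q) = √17030/2 - 1*0 = √17030/2 + 0 = √17030/2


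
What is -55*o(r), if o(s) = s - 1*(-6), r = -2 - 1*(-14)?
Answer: -990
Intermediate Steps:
r = 12 (r = -2 + 14 = 12)
o(s) = 6 + s (o(s) = s + 6 = 6 + s)
-55*o(r) = -55*(6 + 12) = -55*18 = -990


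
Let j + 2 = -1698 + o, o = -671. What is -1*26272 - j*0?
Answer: -26272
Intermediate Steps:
j = -2371 (j = -2 + (-1698 - 671) = -2 - 2369 = -2371)
-1*26272 - j*0 = -1*26272 - (-2371)*0 = -26272 - 1*0 = -26272 + 0 = -26272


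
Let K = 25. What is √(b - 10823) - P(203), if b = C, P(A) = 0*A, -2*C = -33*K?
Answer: I*√41642/2 ≈ 102.03*I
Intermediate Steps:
C = 825/2 (C = -(-33)*25/2 = -½*(-825) = 825/2 ≈ 412.50)
P(A) = 0
b = 825/2 ≈ 412.50
√(b - 10823) - P(203) = √(825/2 - 10823) - 1*0 = √(-20821/2) + 0 = I*√41642/2 + 0 = I*√41642/2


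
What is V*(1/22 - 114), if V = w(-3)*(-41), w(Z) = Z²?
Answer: 925083/22 ≈ 42049.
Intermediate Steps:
V = -369 (V = (-3)²*(-41) = 9*(-41) = -369)
V*(1/22 - 114) = -369*(1/22 - 114) = -369*(-2507/22) = 925083/22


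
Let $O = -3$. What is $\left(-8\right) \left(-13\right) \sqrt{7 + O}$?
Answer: $208$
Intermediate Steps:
$\left(-8\right) \left(-13\right) \sqrt{7 + O} = \left(-8\right) \left(-13\right) \sqrt{7 - 3} = 104 \sqrt{4} = 104 \cdot 2 = 208$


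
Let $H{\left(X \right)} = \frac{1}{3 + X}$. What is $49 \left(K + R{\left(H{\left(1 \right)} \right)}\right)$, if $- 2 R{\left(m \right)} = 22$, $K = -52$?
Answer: $-3087$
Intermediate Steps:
$R{\left(m \right)} = -11$ ($R{\left(m \right)} = \left(- \frac{1}{2}\right) 22 = -11$)
$49 \left(K + R{\left(H{\left(1 \right)} \right)}\right) = 49 \left(-52 - 11\right) = 49 \left(-63\right) = -3087$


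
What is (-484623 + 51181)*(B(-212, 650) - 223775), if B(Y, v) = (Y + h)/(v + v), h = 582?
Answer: 6304568412073/65 ≈ 9.6993e+10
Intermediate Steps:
B(Y, v) = (582 + Y)/(2*v) (B(Y, v) = (Y + 582)/(v + v) = (582 + Y)/((2*v)) = (582 + Y)*(1/(2*v)) = (582 + Y)/(2*v))
(-484623 + 51181)*(B(-212, 650) - 223775) = (-484623 + 51181)*((½)*(582 - 212)/650 - 223775) = -433442*((½)*(1/650)*370 - 223775) = -433442*(37/130 - 223775) = -433442*(-29090713/130) = 6304568412073/65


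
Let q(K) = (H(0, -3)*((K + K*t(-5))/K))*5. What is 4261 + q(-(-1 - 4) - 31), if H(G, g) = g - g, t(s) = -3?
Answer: 4261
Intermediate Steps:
H(G, g) = 0
q(K) = 0 (q(K) = (0*((K + K*(-3))/K))*5 = (0*((K - 3*K)/K))*5 = (0*((-2*K)/K))*5 = (0*(-2))*5 = 0*5 = 0)
4261 + q(-(-1 - 4) - 31) = 4261 + 0 = 4261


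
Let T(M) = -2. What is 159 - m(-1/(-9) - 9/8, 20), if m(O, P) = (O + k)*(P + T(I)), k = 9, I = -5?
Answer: 61/4 ≈ 15.250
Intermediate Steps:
m(O, P) = (-2 + P)*(9 + O) (m(O, P) = (O + 9)*(P - 2) = (9 + O)*(-2 + P) = (-2 + P)*(9 + O))
159 - m(-1/(-9) - 9/8, 20) = 159 - (-18 - 2*(-1/(-9) - 9/8) + 9*20 + (-1/(-9) - 9/8)*20) = 159 - (-18 - 2*(-1*(-⅑) - 9*⅛) + 180 + (-1*(-⅑) - 9*⅛)*20) = 159 - (-18 - 2*(⅑ - 9/8) + 180 + (⅑ - 9/8)*20) = 159 - (-18 - 2*(-73/72) + 180 - 73/72*20) = 159 - (-18 + 73/36 + 180 - 365/18) = 159 - 1*575/4 = 159 - 575/4 = 61/4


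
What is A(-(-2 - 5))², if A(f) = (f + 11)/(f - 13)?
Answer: 9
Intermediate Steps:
A(f) = (11 + f)/(-13 + f)
A(-(-2 - 5))² = ((11 - (-2 - 5))/(-13 - (-2 - 5)))² = ((11 - 1*(-7))/(-13 - 1*(-7)))² = ((11 + 7)/(-13 + 7))² = (18/(-6))² = (-⅙*18)² = (-3)² = 9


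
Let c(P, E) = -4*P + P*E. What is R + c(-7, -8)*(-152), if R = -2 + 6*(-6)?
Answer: -12806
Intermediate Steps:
c(P, E) = -4*P + E*P
R = -38 (R = -2 - 36 = -38)
R + c(-7, -8)*(-152) = -38 - 7*(-4 - 8)*(-152) = -38 - 7*(-12)*(-152) = -38 + 84*(-152) = -38 - 12768 = -12806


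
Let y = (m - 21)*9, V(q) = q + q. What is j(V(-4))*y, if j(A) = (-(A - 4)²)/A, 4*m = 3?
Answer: -6561/2 ≈ -3280.5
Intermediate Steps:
m = ¾ (m = (¼)*3 = ¾ ≈ 0.75000)
V(q) = 2*q
j(A) = -(-4 + A)²/A (j(A) = (-(-4 + A)²)/A = -(-4 + A)²/A)
y = -729/4 (y = (¾ - 21)*9 = -81/4*9 = -729/4 ≈ -182.25)
j(V(-4))*y = -(-4 + 2*(-4))²/(2*(-4))*(-729/4) = -1*(-4 - 8)²/(-8)*(-729/4) = -1*(-⅛)*(-12)²*(-729/4) = -1*(-⅛)*144*(-729/4) = 18*(-729/4) = -6561/2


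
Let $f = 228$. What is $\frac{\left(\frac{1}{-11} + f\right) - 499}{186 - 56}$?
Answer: $- \frac{1491}{715} \approx -2.0853$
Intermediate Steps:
$\frac{\left(\frac{1}{-11} + f\right) - 499}{186 - 56} = \frac{\left(\frac{1}{-11} + 228\right) - 499}{186 - 56} = \frac{\left(- \frac{1}{11} + 228\right) - 499}{130} = \left(\frac{2507}{11} - 499\right) \frac{1}{130} = \left(- \frac{2982}{11}\right) \frac{1}{130} = - \frac{1491}{715}$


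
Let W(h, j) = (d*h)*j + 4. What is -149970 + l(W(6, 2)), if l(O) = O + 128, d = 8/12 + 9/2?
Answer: -149776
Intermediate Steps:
d = 31/6 (d = 8*(1/12) + 9*(½) = ⅔ + 9/2 = 31/6 ≈ 5.1667)
W(h, j) = 4 + 31*h*j/6 (W(h, j) = (31*h/6)*j + 4 = 31*h*j/6 + 4 = 4 + 31*h*j/6)
l(O) = 128 + O
-149970 + l(W(6, 2)) = -149970 + (128 + (4 + (31/6)*6*2)) = -149970 + (128 + (4 + 62)) = -149970 + (128 + 66) = -149970 + 194 = -149776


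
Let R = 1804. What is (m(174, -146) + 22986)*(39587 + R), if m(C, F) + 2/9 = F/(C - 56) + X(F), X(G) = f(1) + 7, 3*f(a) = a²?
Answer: 56147742315/59 ≈ 9.5166e+8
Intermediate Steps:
f(a) = a²/3
X(G) = 22/3 (X(G) = (⅓)*1² + 7 = (⅓)*1 + 7 = ⅓ + 7 = 22/3)
m(C, F) = 64/9 + F/(-56 + C) (m(C, F) = -2/9 + (F/(C - 56) + 22/3) = -2/9 + (F/(-56 + C) + 22/3) = -2/9 + (22/3 + F/(-56 + C)) = 64/9 + F/(-56 + C))
(m(174, -146) + 22986)*(39587 + R) = ((-3584 + 9*(-146) + 64*174)/(9*(-56 + 174)) + 22986)*(39587 + 1804) = ((⅑)*(-3584 - 1314 + 11136)/118 + 22986)*41391 = ((⅑)*(1/118)*6238 + 22986)*41391 = (3119/531 + 22986)*41391 = (12208685/531)*41391 = 56147742315/59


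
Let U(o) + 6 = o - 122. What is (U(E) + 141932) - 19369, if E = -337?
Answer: 122098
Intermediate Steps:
U(o) = -128 + o (U(o) = -6 + (o - 122) = -6 + (-122 + o) = -128 + o)
(U(E) + 141932) - 19369 = ((-128 - 337) + 141932) - 19369 = (-465 + 141932) - 19369 = 141467 - 19369 = 122098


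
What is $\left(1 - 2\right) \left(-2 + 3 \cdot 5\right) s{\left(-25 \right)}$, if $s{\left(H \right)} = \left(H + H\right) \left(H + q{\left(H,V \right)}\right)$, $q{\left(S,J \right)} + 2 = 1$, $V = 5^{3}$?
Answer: $-16900$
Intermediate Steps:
$V = 125$
$q{\left(S,J \right)} = -1$ ($q{\left(S,J \right)} = -2 + 1 = -1$)
$s{\left(H \right)} = 2 H \left(-1 + H\right)$ ($s{\left(H \right)} = \left(H + H\right) \left(H - 1\right) = 2 H \left(-1 + H\right)$)
$\left(1 - 2\right) \left(-2 + 3 \cdot 5\right) s{\left(-25 \right)} = \left(1 - 2\right) \left(-2 + 3 \cdot 5\right) 2 \left(-25\right) \left(-1 - 25\right) = - (-2 + 15) 2 \left(-25\right) \left(-26\right) = \left(-1\right) 13 \cdot 1300 = \left(-13\right) 1300 = -16900$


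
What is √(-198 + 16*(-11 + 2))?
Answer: 3*I*√38 ≈ 18.493*I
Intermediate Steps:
√(-198 + 16*(-11 + 2)) = √(-198 + 16*(-9)) = √(-198 - 144) = √(-342) = 3*I*√38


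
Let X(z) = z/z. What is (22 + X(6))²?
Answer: 529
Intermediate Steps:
X(z) = 1
(22 + X(6))² = (22 + 1)² = 23² = 529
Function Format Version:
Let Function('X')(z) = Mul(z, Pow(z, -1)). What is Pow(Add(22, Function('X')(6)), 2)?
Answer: 529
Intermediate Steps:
Function('X')(z) = 1
Pow(Add(22, Function('X')(6)), 2) = Pow(Add(22, 1), 2) = Pow(23, 2) = 529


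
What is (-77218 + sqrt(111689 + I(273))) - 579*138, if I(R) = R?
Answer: -157120 + sqrt(111962) ≈ -1.5679e+5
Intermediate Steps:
(-77218 + sqrt(111689 + I(273))) - 579*138 = (-77218 + sqrt(111689 + 273)) - 579*138 = (-77218 + sqrt(111962)) - 79902 = -157120 + sqrt(111962)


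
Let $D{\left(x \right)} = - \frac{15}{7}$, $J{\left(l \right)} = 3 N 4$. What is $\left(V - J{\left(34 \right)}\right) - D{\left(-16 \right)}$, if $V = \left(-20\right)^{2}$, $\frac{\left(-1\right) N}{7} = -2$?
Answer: $\frac{1639}{7} \approx 234.14$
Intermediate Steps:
$N = 14$ ($N = \left(-7\right) \left(-2\right) = 14$)
$V = 400$
$J{\left(l \right)} = 168$ ($J{\left(l \right)} = 3 \cdot 14 \cdot 4 = 42 \cdot 4 = 168$)
$D{\left(x \right)} = - \frac{15}{7}$ ($D{\left(x \right)} = \left(-15\right) \frac{1}{7} = - \frac{15}{7}$)
$\left(V - J{\left(34 \right)}\right) - D{\left(-16 \right)} = \left(400 - 168\right) - - \frac{15}{7} = \left(400 - 168\right) + \frac{15}{7} = 232 + \frac{15}{7} = \frac{1639}{7}$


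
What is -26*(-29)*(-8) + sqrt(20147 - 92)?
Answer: -6032 + sqrt(20055) ≈ -5890.4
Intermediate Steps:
-26*(-29)*(-8) + sqrt(20147 - 92) = 754*(-8) + sqrt(20055) = -6032 + sqrt(20055)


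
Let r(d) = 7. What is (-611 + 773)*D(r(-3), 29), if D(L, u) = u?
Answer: 4698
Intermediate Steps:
(-611 + 773)*D(r(-3), 29) = (-611 + 773)*29 = 162*29 = 4698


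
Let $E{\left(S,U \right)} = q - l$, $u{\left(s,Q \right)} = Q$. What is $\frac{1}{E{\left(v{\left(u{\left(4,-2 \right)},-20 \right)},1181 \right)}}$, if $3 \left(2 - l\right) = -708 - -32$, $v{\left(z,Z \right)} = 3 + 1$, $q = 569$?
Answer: $\frac{3}{1025} \approx 0.0029268$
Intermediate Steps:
$v{\left(z,Z \right)} = 4$
$l = \frac{682}{3}$ ($l = 2 - \frac{-708 - -32}{3} = 2 - \frac{-708 + 32}{3} = 2 - - \frac{676}{3} = 2 + \frac{676}{3} = \frac{682}{3} \approx 227.33$)
$E{\left(S,U \right)} = \frac{1025}{3}$ ($E{\left(S,U \right)} = 569 - \frac{682}{3} = \frac{1025}{3}$)
$\frac{1}{E{\left(v{\left(u{\left(4,-2 \right)},-20 \right)},1181 \right)}} = \frac{1}{\frac{1025}{3}} = \frac{3}{1025}$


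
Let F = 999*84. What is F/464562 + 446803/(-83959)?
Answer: -530481989/103185611 ≈ -5.1410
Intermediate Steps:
F = 83916
F/464562 + 446803/(-83959) = 83916/464562 + 446803/(-83959) = 83916*(1/464562) + 446803*(-1/83959) = 222/1229 - 446803/83959 = -530481989/103185611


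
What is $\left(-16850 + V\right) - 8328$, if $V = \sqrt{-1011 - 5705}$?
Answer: $-25178 + 2 i \sqrt{1679} \approx -25178.0 + 81.951 i$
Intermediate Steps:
$V = 2 i \sqrt{1679}$ ($V = \sqrt{-6716} = 2 i \sqrt{1679} \approx 81.951 i$)
$\left(-16850 + V\right) - 8328 = \left(-16850 + 2 i \sqrt{1679}\right) - 8328 = -25178 + 2 i \sqrt{1679}$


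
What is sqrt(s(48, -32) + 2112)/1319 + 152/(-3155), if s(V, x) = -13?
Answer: -152/3155 + sqrt(2099)/1319 ≈ -0.013443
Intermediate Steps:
sqrt(s(48, -32) + 2112)/1319 + 152/(-3155) = sqrt(-13 + 2112)/1319 + 152/(-3155) = sqrt(2099)*(1/1319) + 152*(-1/3155) = sqrt(2099)/1319 - 152/3155 = -152/3155 + sqrt(2099)/1319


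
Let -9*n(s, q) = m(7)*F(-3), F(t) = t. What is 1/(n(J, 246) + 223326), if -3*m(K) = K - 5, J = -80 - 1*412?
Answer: 9/2009932 ≈ 4.4778e-6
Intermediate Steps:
J = -492 (J = -80 - 412 = -492)
m(K) = 5/3 - K/3 (m(K) = -(K - 5)/3 = -(-5 + K)/3 = 5/3 - K/3)
n(s, q) = -2/9 (n(s, q) = -(5/3 - ⅓*7)*(-3)/9 = -(5/3 - 7/3)*(-3)/9 = -(-2)*(-3)/27 = -⅑*2 = -2/9)
1/(n(J, 246) + 223326) = 1/(-2/9 + 223326) = 1/(2009932/9) = 9/2009932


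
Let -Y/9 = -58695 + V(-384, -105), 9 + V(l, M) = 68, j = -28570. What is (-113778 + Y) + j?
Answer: 385376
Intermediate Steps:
V(l, M) = 59 (V(l, M) = -9 + 68 = 59)
Y = 527724 (Y = -9*(-58695 + 59) = -9*(-58636) = 527724)
(-113778 + Y) + j = (-113778 + 527724) - 28570 = 413946 - 28570 = 385376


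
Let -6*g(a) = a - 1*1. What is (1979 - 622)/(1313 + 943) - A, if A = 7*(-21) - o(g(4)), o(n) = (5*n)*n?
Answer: 335809/2256 ≈ 148.85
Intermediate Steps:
g(a) = ⅙ - a/6 (g(a) = -(a - 1*1)/6 = -(a - 1)/6 = -(-1 + a)/6 = ⅙ - a/6)
o(n) = 5*n²
A = -593/4 (A = 7*(-21) - 5*(⅙ - ⅙*4)² = -147 - 5*(⅙ - ⅔)² = -147 - 5*(-½)² = -147 - 5/4 = -593/4 ≈ -148.25)
(1979 - 622)/(1313 + 943) - A = (1979 - 622)/(1313 + 943) - 1*(-593/4) = 1357/2256 + 593/4 = 335809/2256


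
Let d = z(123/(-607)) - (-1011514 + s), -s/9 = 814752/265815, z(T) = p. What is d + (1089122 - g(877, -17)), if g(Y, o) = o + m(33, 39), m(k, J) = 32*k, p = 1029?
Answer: 20680934554/9845 ≈ 2.1007e+6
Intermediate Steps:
z(T) = 1029
s = -271584/9845 (s = -7332768/265815 = -9*30176/9845 = -271584/9845 ≈ -27.586)
g(Y, o) = 1056 + o (g(Y, o) = o + 32*33 = o + 1056 = 1056 + o)
d = 9968757419/9845 (d = 1029 - (-1011514 - 271584/9845) = 1029 - 1*(-9958626914/9845) = 1029 + 9958626914/9845 = 9968757419/9845 ≈ 1.0126e+6)
d + (1089122 - g(877, -17)) = 9968757419/9845 + (1089122 - (1056 - 17)) = 9968757419/9845 + (1089122 - 1*1039) = 9968757419/9845 + (1089122 - 1039) = 9968757419/9845 + 1088083 = 20680934554/9845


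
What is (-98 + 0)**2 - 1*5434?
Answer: 4170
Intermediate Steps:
(-98 + 0)**2 - 1*5434 = (-98)**2 - 5434 = 9604 - 5434 = 4170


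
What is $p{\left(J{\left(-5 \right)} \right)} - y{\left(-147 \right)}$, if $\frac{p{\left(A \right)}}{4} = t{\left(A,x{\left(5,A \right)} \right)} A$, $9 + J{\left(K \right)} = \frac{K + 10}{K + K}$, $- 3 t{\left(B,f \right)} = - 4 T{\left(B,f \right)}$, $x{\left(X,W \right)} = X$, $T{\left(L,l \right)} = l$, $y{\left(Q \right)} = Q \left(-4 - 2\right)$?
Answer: $- \frac{3406}{3} \approx -1135.3$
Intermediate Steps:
$y{\left(Q \right)} = - 6 Q$ ($y{\left(Q \right)} = Q \left(-6\right) = - 6 Q$)
$t{\left(B,f \right)} = \frac{4 f}{3}$ ($t{\left(B,f \right)} = - \frac{\left(-4\right) f}{3} = \frac{4 f}{3}$)
$J{\left(K \right)} = -9 + \frac{10 + K}{2 K}$ ($J{\left(K \right)} = -9 + \frac{K + 10}{K + K} = -9 + \frac{10 + K}{2 K}$)
$p{\left(A \right)} = \frac{80 A}{3}$ ($p{\left(A \right)} = 4 \cdot \frac{4}{3} \cdot 5 A = 4 \frac{20 A}{3} = \frac{80 A}{3}$)
$p{\left(J{\left(-5 \right)} \right)} - y{\left(-147 \right)} = \frac{80 \left(- \frac{17}{2} + \frac{5}{-5}\right)}{3} - \left(-6\right) \left(-147\right) = \frac{80 \left(- \frac{17}{2} + 5 \left(- \frac{1}{5}\right)\right)}{3} - 882 = \frac{80 \left(- \frac{17}{2} - 1\right)}{3} - 882 = \frac{80}{3} \left(- \frac{19}{2}\right) - 882 = - \frac{760}{3} - 882 = - \frac{3406}{3}$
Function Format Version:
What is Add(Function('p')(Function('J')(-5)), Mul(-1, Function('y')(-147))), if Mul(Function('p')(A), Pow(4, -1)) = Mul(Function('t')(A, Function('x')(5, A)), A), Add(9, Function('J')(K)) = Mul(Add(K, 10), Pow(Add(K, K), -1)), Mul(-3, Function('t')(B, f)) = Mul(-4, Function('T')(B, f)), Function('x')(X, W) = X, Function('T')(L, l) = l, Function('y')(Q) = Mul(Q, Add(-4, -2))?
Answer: Rational(-3406, 3) ≈ -1135.3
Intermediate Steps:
Function('y')(Q) = Mul(-6, Q) (Function('y')(Q) = Mul(Q, -6) = Mul(-6, Q))
Function('t')(B, f) = Mul(Rational(4, 3), f) (Function('t')(B, f) = Mul(Rational(-1, 3), Mul(-4, f)) = Mul(Rational(4, 3), f))
Function('J')(K) = Add(-9, Mul(Rational(1, 2), Pow(K, -1), Add(10, K))) (Function('J')(K) = Add(-9, Mul(Add(K, 10), Pow(Add(K, K), -1))) = Add(-9, Mul(Add(10, K), Pow(Mul(2, K), -1))) = Add(-9, Mul(Add(10, K), Mul(Rational(1, 2), Pow(K, -1)))) = Add(-9, Mul(Rational(1, 2), Pow(K, -1), Add(10, K))))
Function('p')(A) = Mul(Rational(80, 3), A) (Function('p')(A) = Mul(4, Mul(Mul(Rational(4, 3), 5), A)) = Mul(4, Mul(Rational(20, 3), A)) = Mul(Rational(80, 3), A))
Add(Function('p')(Function('J')(-5)), Mul(-1, Function('y')(-147))) = Add(Mul(Rational(80, 3), Add(Rational(-17, 2), Mul(5, Pow(-5, -1)))), Mul(-1, Mul(-6, -147))) = Add(Mul(Rational(80, 3), Add(Rational(-17, 2), Mul(5, Rational(-1, 5)))), Mul(-1, 882)) = Add(Mul(Rational(80, 3), Add(Rational(-17, 2), -1)), -882) = Add(Mul(Rational(80, 3), Rational(-19, 2)), -882) = Add(Rational(-760, 3), -882) = Rational(-3406, 3)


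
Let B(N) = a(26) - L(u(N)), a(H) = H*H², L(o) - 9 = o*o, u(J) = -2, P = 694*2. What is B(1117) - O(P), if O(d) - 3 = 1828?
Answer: 15732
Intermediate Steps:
P = 1388
O(d) = 1831 (O(d) = 3 + 1828 = 1831)
L(o) = 9 + o² (L(o) = 9 + o*o = 9 + o²)
a(H) = H³
B(N) = 17563 (B(N) = 26³ - (9 + (-2)²) = 17576 - (9 + 4) = 17576 - 1*13 = 17576 - 13 = 17563)
B(1117) - O(P) = 17563 - 1*1831 = 17563 - 1831 = 15732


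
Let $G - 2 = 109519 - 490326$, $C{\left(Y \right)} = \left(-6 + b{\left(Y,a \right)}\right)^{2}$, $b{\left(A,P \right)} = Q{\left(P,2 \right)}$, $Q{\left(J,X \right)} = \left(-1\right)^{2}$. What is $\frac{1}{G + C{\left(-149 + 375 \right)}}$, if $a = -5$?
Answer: $- \frac{1}{380780} \approx -2.6262 \cdot 10^{-6}$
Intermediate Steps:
$Q{\left(J,X \right)} = 1$
$b{\left(A,P \right)} = 1$
$C{\left(Y \right)} = 25$ ($C{\left(Y \right)} = \left(-6 + 1\right)^{2} = \left(-5\right)^{2} = 25$)
$G = -380805$ ($G = 2 + \left(109519 - 490326\right) = 2 - 380807 = -380805$)
$\frac{1}{G + C{\left(-149 + 375 \right)}} = \frac{1}{-380805 + 25} = \frac{1}{-380780} = - \frac{1}{380780}$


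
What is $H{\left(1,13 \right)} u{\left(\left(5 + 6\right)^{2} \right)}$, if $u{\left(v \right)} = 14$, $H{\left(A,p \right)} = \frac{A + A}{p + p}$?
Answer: $\frac{14}{13} \approx 1.0769$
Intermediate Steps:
$H{\left(A,p \right)} = \frac{A}{p}$ ($H{\left(A,p \right)} = \frac{2 A}{2 p} = 2 A \frac{1}{2 p} = \frac{A}{p}$)
$H{\left(1,13 \right)} u{\left(\left(5 + 6\right)^{2} \right)} = 1 \cdot \frac{1}{13} \cdot 14 = \frac{1}{13} \cdot 14 = \frac{14}{13}$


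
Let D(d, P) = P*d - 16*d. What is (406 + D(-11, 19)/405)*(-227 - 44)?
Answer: -14850529/135 ≈ -1.1000e+5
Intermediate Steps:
D(d, P) = -16*d + P*d
(406 + D(-11, 19)/405)*(-227 - 44) = (406 - 11*(-16 + 19)/405)*(-227 - 44) = (406 - 11*3*(1/405))*(-271) = (406 - 33*1/405)*(-271) = (406 - 11/135)*(-271) = (54799/135)*(-271) = -14850529/135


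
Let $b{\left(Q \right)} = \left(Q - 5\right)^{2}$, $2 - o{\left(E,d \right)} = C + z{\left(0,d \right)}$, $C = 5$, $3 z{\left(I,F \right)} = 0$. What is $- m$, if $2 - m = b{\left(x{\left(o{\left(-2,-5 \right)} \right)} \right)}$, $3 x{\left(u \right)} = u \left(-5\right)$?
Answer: $-2$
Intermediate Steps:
$z{\left(I,F \right)} = 0$ ($z{\left(I,F \right)} = \frac{1}{3} \cdot 0 = 0$)
$o{\left(E,d \right)} = -3$ ($o{\left(E,d \right)} = 2 - \left(5 + 0\right) = 2 - 5 = -3$)
$x{\left(u \right)} = - \frac{5 u}{3}$ ($x{\left(u \right)} = \frac{u \left(-5\right)}{3} = \frac{\left(-5\right) u}{3} = - \frac{5 u}{3}$)
$b{\left(Q \right)} = \left(-5 + Q\right)^{2}$
$m = 2$ ($m = 2 - \left(-5 - -5\right)^{2} = 2 - \left(-5 + 5\right)^{2} = 2 - 0^{2} = 2 - 0 = 2 + 0 = 2$)
$- m = \left(-1\right) 2 = -2$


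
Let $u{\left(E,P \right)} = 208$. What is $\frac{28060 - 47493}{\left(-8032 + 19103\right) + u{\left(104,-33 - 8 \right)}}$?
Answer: $- \frac{19433}{11279} \approx -1.7229$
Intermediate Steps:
$\frac{28060 - 47493}{\left(-8032 + 19103\right) + u{\left(104,-33 - 8 \right)}} = \frac{28060 - 47493}{\left(-8032 + 19103\right) + 208} = - \frac{19433}{11071 + 208} = - \frac{19433}{11279}$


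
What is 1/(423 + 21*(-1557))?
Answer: -1/32274 ≈ -3.0985e-5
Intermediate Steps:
1/(423 + 21*(-1557)) = 1/(423 - 32697) = 1/(-32274) = -1/32274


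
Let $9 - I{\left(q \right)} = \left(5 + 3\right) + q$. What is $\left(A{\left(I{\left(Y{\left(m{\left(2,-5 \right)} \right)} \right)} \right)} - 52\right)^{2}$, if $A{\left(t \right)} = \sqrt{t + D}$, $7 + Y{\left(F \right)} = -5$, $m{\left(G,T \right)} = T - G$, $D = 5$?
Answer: $2722 - 312 \sqrt{2} \approx 2280.8$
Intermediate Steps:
$Y{\left(F \right)} = -12$ ($Y{\left(F \right)} = -7 - 5 = -12$)
$I{\left(q \right)} = 1 - q$ ($I{\left(q \right)} = 9 - \left(\left(5 + 3\right) + q\right) = 9 - \left(8 + q\right) = 1 - q$)
$A{\left(t \right)} = \sqrt{5 + t}$ ($A{\left(t \right)} = \sqrt{t + 5} = \sqrt{5 + t}$)
$\left(A{\left(I{\left(Y{\left(m{\left(2,-5 \right)} \right)} \right)} \right)} - 52\right)^{2} = \left(\sqrt{5 + \left(1 - -12\right)} - 52\right)^{2} = \left(\sqrt{5 + \left(1 + 12\right)} - 52\right)^{2} = \left(\sqrt{5 + 13} - 52\right)^{2} = \left(\sqrt{18} - 52\right)^{2} = \left(3 \sqrt{2} - 52\right)^{2} = \left(-52 + 3 \sqrt{2}\right)^{2}$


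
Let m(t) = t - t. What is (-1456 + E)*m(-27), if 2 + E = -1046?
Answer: 0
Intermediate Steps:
E = -1048 (E = -2 - 1046 = -1048)
m(t) = 0
(-1456 + E)*m(-27) = (-1456 - 1048)*0 = -2504*0 = 0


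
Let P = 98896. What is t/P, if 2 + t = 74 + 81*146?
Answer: 5949/49448 ≈ 0.12031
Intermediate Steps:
t = 11898 (t = -2 + (74 + 81*146) = -2 + (74 + 11826) = -2 + 11900 = 11898)
t/P = 11898/98896 = 11898*(1/98896) = 5949/49448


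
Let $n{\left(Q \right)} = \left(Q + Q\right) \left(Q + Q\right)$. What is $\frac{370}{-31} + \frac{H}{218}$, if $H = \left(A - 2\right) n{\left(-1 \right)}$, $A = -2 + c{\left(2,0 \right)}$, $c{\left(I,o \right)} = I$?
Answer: $- \frac{40454}{3379} \approx -11.972$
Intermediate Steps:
$n{\left(Q \right)} = 4 Q^{2}$ ($n{\left(Q \right)} = 2 Q 2 Q = 4 Q^{2}$)
$A = 0$ ($A = -2 + 2 = 0$)
$H = -8$ ($H = \left(0 - 2\right) 4 \left(-1\right)^{2} = - 2 \cdot 4 \cdot 1 = \left(-2\right) 4 = -8$)
$\frac{370}{-31} + \frac{H}{218} = \frac{370}{-31} - \frac{8}{218} = 370 \left(- \frac{1}{31}\right) - \frac{4}{109} = - \frac{370}{31} - \frac{4}{109} = - \frac{40454}{3379}$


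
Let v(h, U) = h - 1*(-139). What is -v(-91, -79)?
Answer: -48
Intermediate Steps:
v(h, U) = 139 + h (v(h, U) = h + 139 = 139 + h)
-v(-91, -79) = -(139 - 91) = -1*48 = -48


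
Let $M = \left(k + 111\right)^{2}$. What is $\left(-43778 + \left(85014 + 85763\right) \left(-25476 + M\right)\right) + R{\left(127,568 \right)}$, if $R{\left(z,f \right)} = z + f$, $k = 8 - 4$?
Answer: $-2092232110$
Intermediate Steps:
$k = 4$ ($k = 8 - 4 = 4$)
$M = 13225$ ($M = \left(4 + 111\right)^{2} = 115^{2} = 13225$)
$R{\left(z,f \right)} = f + z$
$\left(-43778 + \left(85014 + 85763\right) \left(-25476 + M\right)\right) + R{\left(127,568 \right)} = \left(-43778 + \left(85014 + 85763\right) \left(-25476 + 13225\right)\right) + \left(568 + 127\right) = \left(-43778 + 170777 \left(-12251\right)\right) + 695 = \left(-43778 - 2092189027\right) + 695 = -2092232805 + 695 = -2092232110$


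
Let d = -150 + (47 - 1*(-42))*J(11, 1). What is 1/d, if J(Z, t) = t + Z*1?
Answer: 1/918 ≈ 0.0010893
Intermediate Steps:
J(Z, t) = Z + t (J(Z, t) = t + Z = Z + t)
d = 918 (d = -150 + (47 - 1*(-42))*(11 + 1) = -150 + (47 + 42)*12 = -150 + 89*12 = -150 + 1068 = 918)
1/d = 1/918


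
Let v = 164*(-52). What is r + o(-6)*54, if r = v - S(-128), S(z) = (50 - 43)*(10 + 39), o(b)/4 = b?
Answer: -10167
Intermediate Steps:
o(b) = 4*b
v = -8528
S(z) = 343 (S(z) = 7*49 = 343)
r = -8871 (r = -8528 - 1*343 = -8528 - 343 = -8871)
r + o(-6)*54 = -8871 + (4*(-6))*54 = -8871 - 24*54 = -8871 - 1296 = -10167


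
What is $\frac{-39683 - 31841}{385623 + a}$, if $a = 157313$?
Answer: $- \frac{17881}{135734} \approx -0.13174$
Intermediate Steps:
$\frac{-39683 - 31841}{385623 + a} = \frac{-39683 - 31841}{385623 + 157313} = - \frac{71524}{542936} = \left(-71524\right) \frac{1}{542936} = - \frac{17881}{135734}$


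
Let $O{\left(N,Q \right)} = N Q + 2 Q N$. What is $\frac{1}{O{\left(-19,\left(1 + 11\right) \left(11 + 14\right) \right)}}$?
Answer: $- \frac{1}{17100} \approx -5.848 \cdot 10^{-5}$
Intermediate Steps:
$O{\left(N,Q \right)} = 3 N Q$ ($O{\left(N,Q \right)} = N Q + 2 N Q = 3 N Q$)
$\frac{1}{O{\left(-19,\left(1 + 11\right) \left(11 + 14\right) \right)}} = \frac{1}{3 \left(-19\right) \left(1 + 11\right) \left(11 + 14\right)} = \frac{1}{3 \left(-19\right) 12 \cdot 25} = \frac{1}{3 \left(-19\right) 300} = \frac{1}{-17100} = - \frac{1}{17100}$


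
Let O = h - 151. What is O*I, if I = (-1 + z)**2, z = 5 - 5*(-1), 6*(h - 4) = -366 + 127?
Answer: -30267/2 ≈ -15134.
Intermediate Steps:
h = -215/6 (h = 4 + (-366 + 127)/6 = 4 + (1/6)*(-239) = 4 - 239/6 = -215/6 ≈ -35.833)
z = 10 (z = 5 + 5 = 10)
I = 81 (I = (-1 + 10)**2 = 9**2 = 81)
O = -1121/6 (O = -215/6 - 151 = -1121/6 ≈ -186.83)
O*I = -1121/6*81 = -30267/2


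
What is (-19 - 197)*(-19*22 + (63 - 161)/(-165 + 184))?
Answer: 1736640/19 ≈ 91402.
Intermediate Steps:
(-19 - 197)*(-19*22 + (63 - 161)/(-165 + 184)) = -216*(-418 - 98/19) = -216*(-8040/19) = 1736640/19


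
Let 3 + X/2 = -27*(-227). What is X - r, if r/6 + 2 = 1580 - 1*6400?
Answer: 41184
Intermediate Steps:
r = -28932 (r = -12 + 6*(1580 - 1*6400) = -12 + 6*(1580 - 6400) = -12 + 6*(-4820) = -12 - 28920 = -28932)
X = 12252 (X = -6 + 2*(-27*(-227)) = -6 + 2*6129 = -6 + 12258 = 12252)
X - r = 12252 - 1*(-28932) = 12252 + 28932 = 41184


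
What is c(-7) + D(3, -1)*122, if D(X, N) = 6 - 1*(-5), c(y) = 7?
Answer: 1349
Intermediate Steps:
D(X, N) = 11 (D(X, N) = 6 + 5 = 11)
c(-7) + D(3, -1)*122 = 7 + 11*122 = 7 + 1342 = 1349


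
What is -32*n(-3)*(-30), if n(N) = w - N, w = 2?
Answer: 4800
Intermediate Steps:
n(N) = 2 - N
-32*n(-3)*(-30) = -32*(2 - 1*(-3))*(-30) = -32*(2 + 3)*(-30) = -32*5*(-30) = -160*(-30) = 4800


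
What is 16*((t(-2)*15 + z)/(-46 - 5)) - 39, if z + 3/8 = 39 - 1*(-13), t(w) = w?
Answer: -2335/51 ≈ -45.784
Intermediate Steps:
z = 413/8 (z = -3/8 + (39 - 1*(-13)) = -3/8 + (39 + 13) = -3/8 + 52 = 413/8 ≈ 51.625)
16*((t(-2)*15 + z)/(-46 - 5)) - 39 = 16*((-2*15 + 413/8)/(-46 - 5)) - 39 = 16*((-30 + 413/8)/(-51)) - 39 = 16*((173/8)*(-1/51)) - 39 = 16*(-173/408) - 39 = -346/51 - 39 = -2335/51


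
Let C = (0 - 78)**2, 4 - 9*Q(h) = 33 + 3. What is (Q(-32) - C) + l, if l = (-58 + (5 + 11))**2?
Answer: -38912/9 ≈ -4323.6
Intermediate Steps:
Q(h) = -32/9 (Q(h) = 4/9 - (33 + 3)/9 = 4/9 - 1/9*36 = 4/9 - 4 = -32/9)
C = 6084 (C = (-78)**2 = 6084)
l = 1764 (l = (-58 + 16)**2 = (-42)**2 = 1764)
(Q(-32) - C) + l = (-32/9 - 1*6084) + 1764 = (-32/9 - 6084) + 1764 = -54788/9 + 1764 = -38912/9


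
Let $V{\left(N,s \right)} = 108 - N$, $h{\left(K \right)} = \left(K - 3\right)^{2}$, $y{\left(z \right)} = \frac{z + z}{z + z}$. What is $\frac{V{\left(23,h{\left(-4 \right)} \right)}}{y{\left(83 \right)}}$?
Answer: $85$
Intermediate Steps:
$y{\left(z \right)} = 1$ ($y{\left(z \right)} = \frac{2 z}{2 z} = 2 z \frac{1}{2 z} = 1$)
$h{\left(K \right)} = \left(-3 + K\right)^{2}$
$\frac{V{\left(23,h{\left(-4 \right)} \right)}}{y{\left(83 \right)}} = \frac{108 - 23}{1} = \left(108 - 23\right) 1 = 85 \cdot 1 = 85$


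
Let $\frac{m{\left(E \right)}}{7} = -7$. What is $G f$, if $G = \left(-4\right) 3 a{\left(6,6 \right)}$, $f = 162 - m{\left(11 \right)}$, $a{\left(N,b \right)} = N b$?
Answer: $-91152$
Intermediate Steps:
$m{\left(E \right)} = -49$ ($m{\left(E \right)} = 7 \left(-7\right) = -49$)
$f = 211$ ($f = 162 - -49 = 162 + 49 = 211$)
$G = -432$ ($G = \left(-4\right) 3 \cdot 6 \cdot 6 = \left(-12\right) 36 = -432$)
$G f = \left(-432\right) 211 = -91152$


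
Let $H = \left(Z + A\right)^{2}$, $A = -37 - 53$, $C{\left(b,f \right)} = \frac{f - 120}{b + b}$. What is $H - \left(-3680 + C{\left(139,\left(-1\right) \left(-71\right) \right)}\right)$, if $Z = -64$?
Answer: $\frac{7616137}{278} \approx 27396.0$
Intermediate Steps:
$C{\left(b,f \right)} = \frac{-120 + f}{2 b}$
$A = -90$ ($A = -37 - 53 = -90$)
$H = 23716$ ($H = \left(-64 - 90\right)^{2} = \left(-154\right)^{2} = 23716$)
$H - \left(-3680 + C{\left(139,\left(-1\right) \left(-71\right) \right)}\right) = 23716 + \left(3680 - \frac{-120 - -71}{2 \cdot 139}\right) = 23716 + \left(3680 - \frac{1}{2} \cdot \frac{1}{139} \left(-120 + 71\right)\right) = 23716 + \left(3680 - \frac{1}{2} \cdot \frac{1}{139} \left(-49\right)\right) = 23716 + \left(3680 - - \frac{49}{278}\right) = 23716 + \left(3680 + \frac{49}{278}\right) = 23716 + \frac{1023089}{278} = \frac{7616137}{278}$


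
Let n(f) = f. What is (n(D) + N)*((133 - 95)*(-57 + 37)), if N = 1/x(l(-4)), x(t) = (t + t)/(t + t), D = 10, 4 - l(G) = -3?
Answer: -8360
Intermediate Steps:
l(G) = 7 (l(G) = 4 - 1*(-3) = 4 + 3 = 7)
x(t) = 1 (x(t) = (2*t)/((2*t)) = (2*t)*(1/(2*t)) = 1)
N = 1 (N = 1/1 = 1)
(n(D) + N)*((133 - 95)*(-57 + 37)) = (10 + 1)*((133 - 95)*(-57 + 37)) = 11*(38*(-20)) = 11*(-760) = -8360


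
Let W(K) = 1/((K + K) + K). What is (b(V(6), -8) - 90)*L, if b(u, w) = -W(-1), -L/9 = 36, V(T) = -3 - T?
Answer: 29052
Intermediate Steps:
L = -324 (L = -9*36 = -324)
W(K) = 1/(3*K) (W(K) = 1/(2*K + K) = 1/(3*K))
b(u, w) = 1/3 (b(u, w) = -1/(3*(-1)) = -(-1)/3 = -1*(-1/3) = 1/3)
(b(V(6), -8) - 90)*L = (1/3 - 90)*(-324) = -269/3*(-324) = 29052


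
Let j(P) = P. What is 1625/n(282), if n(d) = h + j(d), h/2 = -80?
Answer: 1625/122 ≈ 13.320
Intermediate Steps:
h = -160 (h = 2*(-80) = -160)
n(d) = -160 + d
1625/n(282) = 1625/(-160 + 282) = 1625/122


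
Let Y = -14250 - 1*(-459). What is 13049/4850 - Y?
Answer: 66899399/4850 ≈ 13794.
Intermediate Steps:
Y = -13791 (Y = -14250 + 459 = -13791)
13049/4850 - Y = 13049/4850 - 1*(-13791) = 13049*(1/4850) + 13791 = 13049/4850 + 13791 = 66899399/4850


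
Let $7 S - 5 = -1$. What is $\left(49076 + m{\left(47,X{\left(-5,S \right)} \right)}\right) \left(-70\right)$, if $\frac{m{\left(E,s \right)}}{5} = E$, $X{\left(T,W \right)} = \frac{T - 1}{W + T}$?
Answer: $-3451770$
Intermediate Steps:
$S = \frac{4}{7}$ ($S = \frac{5}{7} + \frac{1}{7} \left(-1\right) = \frac{5}{7} - \frac{1}{7} = \frac{4}{7} \approx 0.57143$)
$X{\left(T,W \right)} = \frac{-1 + T}{T + W}$
$m{\left(E,s \right)} = 5 E$
$\left(49076 + m{\left(47,X{\left(-5,S \right)} \right)}\right) \left(-70\right) = \left(49076 + 5 \cdot 47\right) \left(-70\right) = \left(49076 + 235\right) \left(-70\right) = 49311 \left(-70\right) = -3451770$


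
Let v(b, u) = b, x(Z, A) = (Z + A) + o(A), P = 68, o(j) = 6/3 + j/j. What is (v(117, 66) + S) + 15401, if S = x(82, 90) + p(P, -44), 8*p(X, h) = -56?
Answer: 15686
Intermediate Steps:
o(j) = 3 (o(j) = 6*(1/3) + 1 = 2 + 1 = 3)
x(Z, A) = 3 + A + Z (x(Z, A) = (Z + A) + 3 = (A + Z) + 3 = 3 + A + Z)
p(X, h) = -7 (p(X, h) = (1/8)*(-56) = -7)
S = 168 (S = (3 + 90 + 82) - 7 = 175 - 7 = 168)
(v(117, 66) + S) + 15401 = (117 + 168) + 15401 = 285 + 15401 = 15686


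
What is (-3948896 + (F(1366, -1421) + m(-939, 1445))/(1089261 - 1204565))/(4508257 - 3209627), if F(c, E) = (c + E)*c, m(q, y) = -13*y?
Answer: -455323410469/149737233520 ≈ -3.0408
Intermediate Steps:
F(c, E) = c*(E + c) (F(c, E) = (E + c)*c = c*(E + c))
(-3948896 + (F(1366, -1421) + m(-939, 1445))/(1089261 - 1204565))/(4508257 - 3209627) = (-3948896 + (1366*(-1421 + 1366) - 13*1445)/(1089261 - 1204565))/(4508257 - 3209627) = (-3948896 + (1366*(-55) - 18785)/(-115304))/1298630 = (-3948896 + (-75130 - 18785)*(-1/115304))*(1/1298630) = (-3948896 - 93915*(-1/115304))*(1/1298630) = (-3948896 + 93915/115304)*(1/1298630) = -455323410469/115304*1/1298630 = -455323410469/149737233520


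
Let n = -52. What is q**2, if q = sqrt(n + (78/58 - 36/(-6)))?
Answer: -1295/29 ≈ -44.655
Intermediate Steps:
q = I*sqrt(37555)/29 (q = sqrt(-52 + (78/58 - 36/(-6))) = sqrt(-52 + (78*(1/58) - 36*(-1/6))) = sqrt(-52 + (39/29 + 6)) = sqrt(-52 + 213/29) = sqrt(-1295/29) = I*sqrt(37555)/29 ≈ 6.6824*I)
q**2 = (I*sqrt(37555)/29)**2 = -1295/29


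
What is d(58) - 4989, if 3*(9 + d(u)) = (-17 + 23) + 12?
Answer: -4992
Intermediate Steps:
d(u) = -3 (d(u) = -9 + ((-17 + 23) + 12)/3 = -9 + (6 + 12)/3 = -9 + (⅓)*18 = -9 + 6 = -3)
d(58) - 4989 = -3 - 4989 = -4992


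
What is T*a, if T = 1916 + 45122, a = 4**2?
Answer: 752608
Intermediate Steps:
a = 16
T = 47038
T*a = 47038*16 = 752608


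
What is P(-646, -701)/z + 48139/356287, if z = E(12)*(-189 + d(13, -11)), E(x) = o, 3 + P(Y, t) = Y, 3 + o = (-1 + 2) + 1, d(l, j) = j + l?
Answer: -20202570/6056879 ≈ -3.3355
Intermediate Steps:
o = -1 (o = -3 + ((-1 + 2) + 1) = -3 + (1 + 1) = -3 + 2 = -1)
P(Y, t) = -3 + Y
E(x) = -1
z = 187 (z = -(-189 + (-11 + 13)) = -(-189 + 2) = -1*(-187) = 187)
P(-646, -701)/z + 48139/356287 = (-3 - 646)/187 + 48139/356287 = -649*1/187 + 48139*(1/356287) = -59/17 + 48139/356287 = -20202570/6056879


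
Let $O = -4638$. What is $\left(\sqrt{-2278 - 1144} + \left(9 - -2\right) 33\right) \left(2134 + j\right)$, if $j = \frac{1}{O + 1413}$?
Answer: $\frac{832740029}{1075} + \frac{6882149 i \sqrt{3422}}{3225} \approx 7.7464 \cdot 10^{5} + 1.2483 \cdot 10^{5} i$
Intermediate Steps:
$j = - \frac{1}{3225}$ ($j = \frac{1}{-4638 + 1413} = \frac{1}{-3225} = - \frac{1}{3225} \approx -0.00031008$)
$\left(\sqrt{-2278 - 1144} + \left(9 - -2\right) 33\right) \left(2134 + j\right) = \left(\sqrt{-2278 - 1144} + \left(9 - -2\right) 33\right) \left(2134 - \frac{1}{3225}\right) = \left(\sqrt{-3422} + \left(9 + \left(-14 + 16\right)\right) 33\right) \frac{6882149}{3225} = \left(i \sqrt{3422} + \left(9 + 2\right) 33\right) \frac{6882149}{3225} = \left(i \sqrt{3422} + 11 \cdot 33\right) \frac{6882149}{3225} = \left(i \sqrt{3422} + 363\right) \frac{6882149}{3225} = \left(363 + i \sqrt{3422}\right) \frac{6882149}{3225} = \frac{832740029}{1075} + \frac{6882149 i \sqrt{3422}}{3225}$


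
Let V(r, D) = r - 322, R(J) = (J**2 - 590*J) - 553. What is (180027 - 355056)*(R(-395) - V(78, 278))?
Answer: -68045324214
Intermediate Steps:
R(J) = -553 + J**2 - 590*J
V(r, D) = -322 + r
(180027 - 355056)*(R(-395) - V(78, 278)) = (180027 - 355056)*((-553 + (-395)**2 - 590*(-395)) - (-322 + 78)) = -175029*((-553 + 156025 + 233050) - 1*(-244)) = -175029*(388522 + 244) = -175029*388766 = -68045324214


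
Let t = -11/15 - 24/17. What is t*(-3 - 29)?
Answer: 17504/255 ≈ 68.643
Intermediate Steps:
t = -547/255 (t = -11*1/15 - 24*1/17 = -11/15 - 24/17 = -547/255 ≈ -2.1451)
t*(-3 - 29) = -547*(-3 - 29)/255 = -547/255*(-32) = 17504/255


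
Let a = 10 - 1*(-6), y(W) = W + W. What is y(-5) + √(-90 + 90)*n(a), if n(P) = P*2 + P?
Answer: -10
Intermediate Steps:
y(W) = 2*W
a = 16 (a = 10 + 6 = 16)
n(P) = 3*P (n(P) = 2*P + P = 3*P)
y(-5) + √(-90 + 90)*n(a) = 2*(-5) + √(-90 + 90)*(3*16) = -10 + √0*48 = -10 + 0*48 = -10 + 0 = -10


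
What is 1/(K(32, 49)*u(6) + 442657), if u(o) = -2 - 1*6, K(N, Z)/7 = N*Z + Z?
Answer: 1/352105 ≈ 2.8401e-6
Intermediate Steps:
K(N, Z) = 7*Z + 7*N*Z (K(N, Z) = 7*(N*Z + Z) = 7*(Z + N*Z) = 7*Z + 7*N*Z)
u(o) = -8 (u(o) = -2 - 6 = -8)
1/(K(32, 49)*u(6) + 442657) = 1/((7*49*(1 + 32))*(-8) + 442657) = 1/((7*49*33)*(-8) + 442657) = 1/(11319*(-8) + 442657) = 1/(-90552 + 442657) = 1/352105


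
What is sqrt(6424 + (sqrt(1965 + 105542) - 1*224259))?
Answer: sqrt(-217835 + sqrt(107507)) ≈ 466.38*I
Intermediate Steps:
sqrt(6424 + (sqrt(1965 + 105542) - 1*224259)) = sqrt(6424 + (sqrt(107507) - 224259)) = sqrt(6424 + (-224259 + sqrt(107507))) = sqrt(-217835 + sqrt(107507))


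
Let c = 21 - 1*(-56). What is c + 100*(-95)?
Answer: -9423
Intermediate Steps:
c = 77 (c = 21 + 56 = 77)
c + 100*(-95) = 77 + 100*(-95) = 77 - 9500 = -9423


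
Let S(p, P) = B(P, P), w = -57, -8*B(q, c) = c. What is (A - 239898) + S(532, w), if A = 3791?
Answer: -1888799/8 ≈ -2.3610e+5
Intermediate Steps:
B(q, c) = -c/8
S(p, P) = -P/8
(A - 239898) + S(532, w) = (3791 - 239898) - ⅛*(-57) = -236107 + 57/8 = -1888799/8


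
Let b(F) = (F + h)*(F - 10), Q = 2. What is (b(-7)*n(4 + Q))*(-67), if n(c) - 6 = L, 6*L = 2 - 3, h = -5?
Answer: -79730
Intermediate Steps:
L = -⅙ (L = (2 - 3)/6 = (⅙)*(-1) = -⅙ ≈ -0.16667)
n(c) = 35/6 (n(c) = 6 - ⅙ = 35/6)
b(F) = (-10 + F)*(-5 + F) (b(F) = (F - 5)*(F - 10) = (-5 + F)*(-10 + F) = (-10 + F)*(-5 + F))
(b(-7)*n(4 + Q))*(-67) = ((50 + (-7)² - 15*(-7))*(35/6))*(-67) = ((50 + 49 + 105)*(35/6))*(-67) = (204*(35/6))*(-67) = 1190*(-67) = -79730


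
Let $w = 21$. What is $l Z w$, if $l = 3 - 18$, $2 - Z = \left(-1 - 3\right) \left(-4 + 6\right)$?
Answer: $-3150$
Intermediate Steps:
$Z = 10$ ($Z = 2 - \left(-1 - 3\right) \left(-4 + 6\right) = 2 - \left(-4\right) 2 = 2 - -8 = 2 + 8 = 10$)
$l = -15$ ($l = 3 - 18 = -15$)
$l Z w = \left(-15\right) 10 \cdot 21 = \left(-150\right) 21 = -3150$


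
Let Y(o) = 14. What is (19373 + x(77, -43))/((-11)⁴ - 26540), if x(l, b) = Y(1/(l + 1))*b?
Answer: -18771/11899 ≈ -1.5775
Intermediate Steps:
x(l, b) = 14*b
(19373 + x(77, -43))/((-11)⁴ - 26540) = (19373 + 14*(-43))/((-11)⁴ - 26540) = (19373 - 602)/(14641 - 26540) = 18771/(-11899) = 18771*(-1/11899) = -18771/11899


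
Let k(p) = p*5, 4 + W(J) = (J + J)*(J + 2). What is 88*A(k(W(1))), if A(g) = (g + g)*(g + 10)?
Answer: 35200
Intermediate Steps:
W(J) = -4 + 2*J*(2 + J) (W(J) = -4 + (J + J)*(J + 2) = -4 + (2*J)*(2 + J) = -4 + 2*J*(2 + J))
k(p) = 5*p
A(g) = 2*g*(10 + g) (A(g) = (2*g)*(10 + g) = 2*g*(10 + g))
88*A(k(W(1))) = 88*(2*(5*(-4 + 2*1**2 + 4*1))*(10 + 5*(-4 + 2*1**2 + 4*1))) = 88*(2*(5*(-4 + 2*1 + 4))*(10 + 5*(-4 + 2*1 + 4))) = 88*(2*(5*(-4 + 2 + 4))*(10 + 5*(-4 + 2 + 4))) = 88*(2*(5*2)*(10 + 5*2)) = 88*(2*10*(10 + 10)) = 88*(2*10*20) = 88*400 = 35200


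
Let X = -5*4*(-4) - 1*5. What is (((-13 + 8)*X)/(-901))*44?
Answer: 16500/901 ≈ 18.313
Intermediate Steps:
X = 75 (X = -20*(-4) - 5 = 80 - 5 = 75)
(((-13 + 8)*X)/(-901))*44 = (((-13 + 8)*75)/(-901))*44 = (-5*75*(-1/901))*44 = -375*(-1/901)*44 = (375/901)*44 = 16500/901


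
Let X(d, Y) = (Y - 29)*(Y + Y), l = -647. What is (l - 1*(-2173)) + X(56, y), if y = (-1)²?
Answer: 1470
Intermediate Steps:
y = 1
X(d, Y) = 2*Y*(-29 + Y) (X(d, Y) = (-29 + Y)*(2*Y) = 2*Y*(-29 + Y))
(l - 1*(-2173)) + X(56, y) = (-647 - 1*(-2173)) + 2*1*(-29 + 1) = (-647 + 2173) + 2*1*(-28) = 1526 - 56 = 1470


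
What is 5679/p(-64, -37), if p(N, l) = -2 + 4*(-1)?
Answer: -1893/2 ≈ -946.50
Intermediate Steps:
p(N, l) = -6 (p(N, l) = -2 - 4 = -6)
5679/p(-64, -37) = 5679/(-6) = 5679*(-1/6) = -1893/2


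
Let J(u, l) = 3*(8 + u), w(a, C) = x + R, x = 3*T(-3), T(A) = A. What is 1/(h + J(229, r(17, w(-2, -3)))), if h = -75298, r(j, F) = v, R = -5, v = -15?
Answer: -1/74587 ≈ -1.3407e-5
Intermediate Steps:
x = -9 (x = 3*(-3) = -9)
w(a, C) = -14 (w(a, C) = -9 - 5 = -14)
r(j, F) = -15
J(u, l) = 24 + 3*u
1/(h + J(229, r(17, w(-2, -3)))) = 1/(-75298 + (24 + 3*229)) = 1/(-75298 + (24 + 687)) = 1/(-75298 + 711) = 1/(-74587) = -1/74587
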